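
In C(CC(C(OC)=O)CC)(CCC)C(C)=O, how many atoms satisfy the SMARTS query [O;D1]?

Check the 15 heavy atoms by environment: 4× C (D1) → no; 4× C (D2) → no; 4× C (D3) → no; 2× O (D1) → match; 1× O (D2) → no.
That gives 2 matching atoms.

2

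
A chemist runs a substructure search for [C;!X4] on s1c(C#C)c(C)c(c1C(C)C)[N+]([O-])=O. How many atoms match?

The query [C;!X4] means: aliphatic carbon that does not have four total connections.
Check the 14 heavy atoms by environment: 1× s (aromatic, X2) → no; 4× c (aromatic, X3) → no; 2× C (X2) → match; 1× N (charge +1, X3) → no; 1× O (charge -1, X1) → no; 1× O (X1) → no; 4× C (X4) → no.
That gives 2 matching atoms.

2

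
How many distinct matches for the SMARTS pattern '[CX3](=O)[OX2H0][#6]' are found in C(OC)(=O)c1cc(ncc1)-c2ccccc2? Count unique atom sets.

[CX3](=O)[OX2H0][#6] is the SMARTS for an ester: a carbonyl carbon bonded to an oxygen that is itself bonded to carbon (no H on that O).
Exactly one fragment in the molecule meets all constraints, giving 1 match.

1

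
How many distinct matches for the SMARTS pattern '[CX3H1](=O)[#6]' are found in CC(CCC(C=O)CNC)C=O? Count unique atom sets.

[CX3H1](=O)[#6] is the SMARTS for an aldehyde: an sp2 carbon with one H, double-bonded to O and single-bonded to carbon.
The molecule carries 2 separate instances of an aldehyde (-CHO) meeting every constraint; each maps to a distinct set of atoms, giving 2 matches.

2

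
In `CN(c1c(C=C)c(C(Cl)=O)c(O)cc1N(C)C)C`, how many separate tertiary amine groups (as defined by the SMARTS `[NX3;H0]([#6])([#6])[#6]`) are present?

[NX3;H0]([#6])([#6])[#6] is the SMARTS for a tertiary amine: a trivalent nitrogen with no H, bonded to three carbons.
The molecule carries 2 separate instances of a dimethylamino group (-N(CH3)2) meeting every constraint; each maps to a distinct set of atoms, giving 2 matches.

2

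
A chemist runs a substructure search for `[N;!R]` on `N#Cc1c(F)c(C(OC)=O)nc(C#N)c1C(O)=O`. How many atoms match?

Check the 18 heavy atoms by environment: 1× n (aromatic, in 6-ring) → no; 5× c (aromatic, in 6-ring) → no; 5× C (acyclic) → no; 2× N (acyclic) → match; 4× O (acyclic) → no; 1× F (acyclic) → no.
That gives 2 matching atoms.

2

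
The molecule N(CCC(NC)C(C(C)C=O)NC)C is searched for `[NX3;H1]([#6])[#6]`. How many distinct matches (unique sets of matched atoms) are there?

3

[NX3;H1]([#6])[#6] is the SMARTS for a secondary amine: a trivalent nitrogen with one H, bonded to two carbons.
The molecule carries 3 separate instances of an N-methylamino group (-NHCH3) meeting every constraint; each maps to a distinct set of atoms, giving 3 matches.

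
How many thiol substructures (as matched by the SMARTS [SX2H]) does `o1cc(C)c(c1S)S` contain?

2

[SX2H] is the SMARTS for a thiol: an aliphatic sulfur with two connections, one being H.
The molecule carries 2 separate instances of a thiol (-SH) meeting every constraint; each maps to a distinct set of atoms, giving 2 matches.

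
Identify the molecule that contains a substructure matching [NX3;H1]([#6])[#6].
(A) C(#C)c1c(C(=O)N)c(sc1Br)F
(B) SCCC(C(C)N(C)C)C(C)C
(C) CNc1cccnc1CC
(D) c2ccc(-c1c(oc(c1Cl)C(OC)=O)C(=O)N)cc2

[NX3;H1]([#6])[#6] describes a trivalent nitrogen with one H, bonded to two carbons (a secondary amine).
(A) has a primary amide (-C(=O)NH2) but the -C(=O)NH2 nitrogen has H2, not H1.
(B) has a dimethylamino group (-N(CH3)2) but the nitrogen has H0, not H1.
(C) contains an N-methylamino group (-NHCH3), which satisfies every atom and bond constraint.
(D) has a primary amide (-C(=O)NH2) but the -C(=O)NH2 nitrogen has H2, not H1.
So the answer is (C).

C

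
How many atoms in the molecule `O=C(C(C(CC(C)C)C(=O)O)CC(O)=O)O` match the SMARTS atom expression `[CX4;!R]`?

The query [CX4;!R] means: aliphatic carbon with four total connections, not in a ring.
Check the 16 heavy atoms by environment: 7× C (X4, acyclic) → match; 3× C (X3, acyclic) → no; 3× O (X1, acyclic) → no; 3× O (X2, acyclic) → no.
That gives 7 matching atoms.

7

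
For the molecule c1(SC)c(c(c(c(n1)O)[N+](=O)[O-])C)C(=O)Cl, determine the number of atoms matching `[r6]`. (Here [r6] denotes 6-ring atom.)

The query [r6] means: r6 matches atoms in a six-membered ring.
Check the 16 heavy atoms by environment: 1× n (aromatic, in 6-ring) → match; 5× c (aromatic, in 6-ring) → match; 3× C (acyclic) → no; 3× O (acyclic) → no; 1× Cl (acyclic) → no; 1× S (acyclic) → no; 1× N (charge +1, acyclic) → no; 1× O (charge -1, acyclic) → no.
Summing the matching environments: 1 + 5 = 6 matching atoms.

6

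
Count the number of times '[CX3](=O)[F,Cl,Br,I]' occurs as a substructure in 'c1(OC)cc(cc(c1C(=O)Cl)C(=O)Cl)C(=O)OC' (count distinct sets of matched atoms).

2

[CX3](=O)[F,Cl,Br,I] is the SMARTS for an acyl halide: a carbonyl carbon bonded to a halogen.
The molecule carries 2 separate instances of an acyl chloride (-C(=O)Cl) meeting every constraint; each maps to a distinct set of atoms, giving 2 matches.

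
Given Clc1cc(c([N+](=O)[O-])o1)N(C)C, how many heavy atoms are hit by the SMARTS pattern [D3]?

5

The query [D3] means: atom with exactly three heavy-atom neighbours.
Check the 12 heavy atoms by environment: 1× o (aromatic, D2) → no; 3× c (aromatic, D3) → match; 1× c (aromatic, D2) → no; 1× N (charge +1, D3) → match; 1× O (charge -1, D1) → no; 1× O (D1) → no; 1× N (D3) → match; 2× C (D1) → no; 1× Cl (D1) → no.
Summing the matching environments: 3 + 1 + 1 = 5 matching atoms.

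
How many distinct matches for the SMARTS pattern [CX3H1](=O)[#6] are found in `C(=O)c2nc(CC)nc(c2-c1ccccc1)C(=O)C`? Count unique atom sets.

[CX3H1](=O)[#6] is the SMARTS for an aldehyde: an sp2 carbon with one H, double-bonded to O and single-bonded to carbon.
Exactly one fragment in the molecule meets all constraints, giving 1 match.

1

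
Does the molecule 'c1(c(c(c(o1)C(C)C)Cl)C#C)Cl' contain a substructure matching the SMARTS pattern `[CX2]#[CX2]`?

Yes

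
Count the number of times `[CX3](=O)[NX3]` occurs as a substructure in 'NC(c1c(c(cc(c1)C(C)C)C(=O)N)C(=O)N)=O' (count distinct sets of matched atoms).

[CX3](=O)[NX3] is the SMARTS for an amide: a carbonyl carbon bonded to a trivalent nitrogen.
The molecule carries 3 separate instances of a primary amide (-C(=O)NH2) meeting every constraint; each maps to a distinct set of atoms, giving 3 matches.

3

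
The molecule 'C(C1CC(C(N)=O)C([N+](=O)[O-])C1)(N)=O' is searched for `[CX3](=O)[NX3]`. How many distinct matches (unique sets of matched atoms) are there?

[CX3](=O)[NX3] is the SMARTS for an amide: a carbonyl carbon bonded to a trivalent nitrogen.
The molecule carries 2 separate instances of a primary amide (-C(=O)NH2) meeting every constraint; each maps to a distinct set of atoms, giving 2 matches.

2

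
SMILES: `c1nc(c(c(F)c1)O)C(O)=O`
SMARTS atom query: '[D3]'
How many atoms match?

4

The query [D3] means: atom with exactly three heavy-atom neighbours.
Check the 11 heavy atoms by environment: 1× n (aromatic, D2) → no; 2× c (aromatic, D2) → no; 3× c (aromatic, D3) → match; 1× F (D1) → no; 3× O (D1) → no; 1× C (D3) → match.
Summing the matching environments: 3 + 1 = 4 matching atoms.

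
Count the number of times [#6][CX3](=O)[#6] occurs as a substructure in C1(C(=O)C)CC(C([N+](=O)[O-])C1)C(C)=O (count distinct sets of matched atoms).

2

[#6][CX3](=O)[#6] is the SMARTS for a ketone: a carbonyl carbon (no H) flanked by two carbons.
The molecule carries 2 separate instances of an acetyl/ketone group (-C(=O)CH3) meeting every constraint; each maps to a distinct set of atoms, giving 2 matches.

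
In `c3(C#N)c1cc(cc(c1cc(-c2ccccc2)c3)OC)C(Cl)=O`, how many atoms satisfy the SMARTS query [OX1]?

Check the 23 heavy atoms by environment: 16× c (aromatic, X3) → no; 1× O (X2) → no; 1× C (X4) → no; 1× C (X3) → no; 1× O (X1) → match; 1× Cl (X1) → no; 1× C (X2) → no; 1× N (X1) → no.
That gives 1 matching atom.

1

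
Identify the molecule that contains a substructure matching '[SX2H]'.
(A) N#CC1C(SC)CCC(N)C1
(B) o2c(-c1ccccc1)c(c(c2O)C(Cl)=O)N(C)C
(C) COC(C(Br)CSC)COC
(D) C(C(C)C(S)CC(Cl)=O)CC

[SX2H] describes an aliphatic sulfur with two connections, one being H (a thiol).
(A) has a methylthio ether (-SCH3) but the sulfur has H0 (bonded to two carbons), not H1.
(B) has a hydroxyl group (-OH) but it is an -OH, not an -SH.
(C) has a methylthio ether (-SCH3) but the sulfur has H0 (bonded to two carbons), not H1.
(D) contains a thiol (-SH), which satisfies every atom and bond constraint.
So the answer is (D).

D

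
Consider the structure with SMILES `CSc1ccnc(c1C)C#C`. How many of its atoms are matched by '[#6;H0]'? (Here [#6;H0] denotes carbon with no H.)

4

Check the 11 heavy atoms by environment: 1× n (aromatic, H0) → no; 3× c (aromatic, H0) → match; 2× c (aromatic, H1) → no; 1× S (H0) → no; 2× C (H3) → no; 1× C (H0) → match; 1× C (H1) → no.
Summing the matching environments: 3 + 1 = 4 matching atoms.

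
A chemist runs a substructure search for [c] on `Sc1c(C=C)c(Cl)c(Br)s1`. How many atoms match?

The query [c] means: lowercase c matches aromatic carbon only.
Check the 10 heavy atoms by environment: 1× s (aromatic) → no; 4× c (aromatic) → match; 1× Cl → no; 1× Br → no; 2× C → no; 1× S → no.
That gives 4 matching atoms.

4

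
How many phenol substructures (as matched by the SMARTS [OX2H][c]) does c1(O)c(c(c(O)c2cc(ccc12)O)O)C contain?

4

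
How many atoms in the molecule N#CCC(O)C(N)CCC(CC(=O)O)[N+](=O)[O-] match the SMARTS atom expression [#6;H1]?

3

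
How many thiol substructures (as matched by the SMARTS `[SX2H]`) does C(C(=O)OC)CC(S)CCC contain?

1

[SX2H] is the SMARTS for a thiol: an aliphatic sulfur with two connections, one being H.
Exactly one fragment in the molecule meets all constraints, giving 1 match.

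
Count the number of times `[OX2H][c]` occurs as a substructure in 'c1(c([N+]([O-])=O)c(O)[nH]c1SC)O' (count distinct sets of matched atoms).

[OX2H][c] is the SMARTS for a phenol: a hydroxyl oxygen attached to an aromatic carbon.
The molecule carries 2 separate instances of a hydroxyl group (-OH) meeting every constraint; each maps to a distinct set of atoms, giving 2 matches.

2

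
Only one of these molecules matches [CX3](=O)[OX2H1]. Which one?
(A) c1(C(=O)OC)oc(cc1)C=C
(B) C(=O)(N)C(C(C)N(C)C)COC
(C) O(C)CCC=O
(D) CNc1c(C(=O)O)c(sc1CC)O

[CX3](=O)[OX2H1] describes an sp2 carbon double-bonded to O and single-bonded to an -OH oxygen (a carboxylic acid).
(A) has a methyl-ester group (-C(=O)OCH3) but the singly-bonded O has no H (OX2H0, not OX2H1).
(B) has a primary amide (-C(=O)NH2) but the carbonyl is bonded to N, not to an -OH oxygen.
(C) has an aldehyde (-CHO) but there is no singly-bonded oxygen on the carbonyl carbon.
(D) contains a carboxylic acid group (-C(=O)OH), which satisfies every atom and bond constraint.
So the answer is (D).

D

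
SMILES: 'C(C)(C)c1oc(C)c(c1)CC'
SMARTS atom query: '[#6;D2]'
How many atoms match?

The query [#6;D2] means: any carbon bonded to exactly two heavy atoms.
Check the 11 heavy atoms by environment: 1× o (aromatic, D2) → no; 3× c (aromatic, D3) → no; 1× c (aromatic, D2) → match; 1× C (D3) → no; 4× C (D1) → no; 1× C (D2) → match.
Summing the matching environments: 1 + 1 = 2 matching atoms.

2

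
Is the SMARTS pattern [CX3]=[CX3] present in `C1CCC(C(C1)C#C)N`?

The pattern [CX3]=[CX3] describes a non-aromatic C=C double bond between two sp2 carbons — an alkene.
The closest candidate here is an ethynyl group (-C#CH), but the C-C bond is a triple bond, not a double bond. No other fragment satisfies the full query, so there is no match.

No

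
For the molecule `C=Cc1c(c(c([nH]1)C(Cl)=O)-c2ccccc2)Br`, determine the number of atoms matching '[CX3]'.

3

Check the 17 heavy atoms by environment: 1× n (aromatic, X3) → no; 10× c (aromatic, X3) → no; 3× C (X3) → match; 1× O (X1) → no; 1× Cl (X1) → no; 1× Br (X1) → no.
That gives 3 matching atoms.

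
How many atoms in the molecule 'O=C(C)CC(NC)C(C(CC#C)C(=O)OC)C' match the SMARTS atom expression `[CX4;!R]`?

The query [CX4;!R] means: aliphatic carbon with four total connections, not in a ring.
Check the 17 heavy atoms by environment: 9× C (X4, acyclic) → match; 2× C (X2, acyclic) → no; 2× C (X3, acyclic) → no; 2× O (X1, acyclic) → no; 1× O (X2, acyclic) → no; 1× N (X3, acyclic) → no.
That gives 9 matching atoms.

9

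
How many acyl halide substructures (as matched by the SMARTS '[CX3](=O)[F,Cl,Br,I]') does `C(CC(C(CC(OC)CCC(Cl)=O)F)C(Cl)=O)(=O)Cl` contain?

3

[CX3](=O)[F,Cl,Br,I] is the SMARTS for an acyl halide: a carbonyl carbon bonded to a halogen.
The molecule carries 3 separate instances of an acyl chloride (-C(=O)Cl) meeting every constraint; each maps to a distinct set of atoms, giving 3 matches.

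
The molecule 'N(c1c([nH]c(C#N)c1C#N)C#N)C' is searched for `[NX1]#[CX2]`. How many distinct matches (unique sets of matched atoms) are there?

[NX1]#[CX2] is the SMARTS for a nitrile: a nitrogen triple-bonded to a two-connected carbon.
The molecule carries 3 separate instances of a nitrile (-C#N) meeting every constraint; each maps to a distinct set of atoms, giving 3 matches.

3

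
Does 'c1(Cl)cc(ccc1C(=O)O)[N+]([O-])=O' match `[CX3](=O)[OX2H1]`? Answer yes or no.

Yes

The pattern [CX3](=O)[OX2H1] describes an sp2 carbon double-bonded to O and single-bonded to an -OH oxygen — a carboxylic acid.
The molecule carries a carboxylic acid group (-C(=O)OH), whose atoms satisfy every constraint of the query, so the pattern matches.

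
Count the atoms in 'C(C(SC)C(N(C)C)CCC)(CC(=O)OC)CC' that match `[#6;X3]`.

The query [#6;X3] means: any carbon (aromatic or not) with three total connections.
Check the 18 heavy atoms by environment: 13× C (X4) → no; 1× C (X3) → match; 1× O (X1) → no; 1× O (X2) → no; 1× S (X2) → no; 1× N (X3) → no.
That gives 1 matching atom.

1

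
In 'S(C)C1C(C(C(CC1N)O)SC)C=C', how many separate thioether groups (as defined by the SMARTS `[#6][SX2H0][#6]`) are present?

2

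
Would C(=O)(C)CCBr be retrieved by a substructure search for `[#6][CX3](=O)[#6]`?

Yes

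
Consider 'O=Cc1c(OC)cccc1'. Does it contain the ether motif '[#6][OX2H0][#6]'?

The pattern [#6][OX2H0][#6] describes an aliphatic oxygen bridging two carbons with no H on the oxygen — an ether.
The molecule carries a methoxy ether (-OCH3), whose atoms satisfy every constraint of the query, so the pattern matches.

Yes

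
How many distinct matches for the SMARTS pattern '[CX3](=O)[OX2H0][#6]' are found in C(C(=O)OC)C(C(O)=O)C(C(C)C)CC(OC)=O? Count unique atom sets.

2

[CX3](=O)[OX2H0][#6] is the SMARTS for an ester: a carbonyl carbon bonded to an oxygen that is itself bonded to carbon (no H on that O).
The molecule carries 2 separate instances of a methyl-ester group (-C(=O)OCH3) meeting every constraint; each maps to a distinct set of atoms, giving 2 matches.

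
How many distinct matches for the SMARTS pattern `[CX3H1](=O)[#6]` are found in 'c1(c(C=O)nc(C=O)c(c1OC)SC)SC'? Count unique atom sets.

2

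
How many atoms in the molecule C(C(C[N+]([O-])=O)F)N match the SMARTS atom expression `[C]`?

3

The query [C] means: uppercase C matches aliphatic (non-aromatic) carbon only.
Check the 8 heavy atoms by environment: 3× C → match; 1× F → no; 1× N → no; 1× N (charge +1) → no; 1× O (charge -1) → no; 1× O → no.
That gives 3 matching atoms.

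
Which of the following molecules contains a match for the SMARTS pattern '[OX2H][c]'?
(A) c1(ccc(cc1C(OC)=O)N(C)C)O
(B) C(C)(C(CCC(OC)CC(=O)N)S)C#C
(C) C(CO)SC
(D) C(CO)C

[OX2H][c] describes a hydroxyl oxygen attached to an aromatic carbon (a phenol).
(A) contains a hydroxyl group (-OH), which satisfies every atom and bond constraint.
(B) has a methoxy ether (-OCH3) but the oxygen has H0, not H1.
(C) has a hydroxyl group (-OH) but the -OH is on an aliphatic carbon, not an aromatic c.
(D) has a hydroxyl group (-OH) but the -OH is on an aliphatic carbon, not an aromatic c.
So the answer is (A).

A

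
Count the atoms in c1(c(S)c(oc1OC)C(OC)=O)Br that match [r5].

Check the 13 heavy atoms by environment: 1× o (aromatic, in 5-ring) → match; 4× c (aromatic, in 5-ring) → match; 3× O (acyclic) → no; 3× C (acyclic) → no; 1× Br (acyclic) → no; 1× S (acyclic) → no.
Summing the matching environments: 1 + 4 = 5 matching atoms.

5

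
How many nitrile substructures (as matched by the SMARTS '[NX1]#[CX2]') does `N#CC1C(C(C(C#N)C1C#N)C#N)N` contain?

4

[NX1]#[CX2] is the SMARTS for a nitrile: a nitrogen triple-bonded to a two-connected carbon.
The molecule carries 4 separate instances of a nitrile (-C#N) meeting every constraint; each maps to a distinct set of atoms, giving 4 matches.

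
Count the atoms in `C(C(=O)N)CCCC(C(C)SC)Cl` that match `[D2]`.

5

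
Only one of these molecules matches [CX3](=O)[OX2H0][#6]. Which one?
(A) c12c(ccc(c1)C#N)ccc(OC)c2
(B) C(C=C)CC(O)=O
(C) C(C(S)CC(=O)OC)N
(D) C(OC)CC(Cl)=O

C

[CX3](=O)[OX2H0][#6] describes a carbonyl carbon bonded to an oxygen that is itself bonded to carbon (no H on that O) (an ester).
(A) has a methoxy ether (-OCH3) but the ether oxygen is not adjacent to a C=O carbon.
(B) has a carboxylic acid group (-C(=O)OH) but the singly-bonded O carries H (OX2H1, not H0).
(C) contains a methyl-ester group (-C(=O)OCH3), which satisfies every atom and bond constraint.
(D) has a methoxy ether (-OCH3) but the ether oxygen is not adjacent to a C=O carbon.
So the answer is (C).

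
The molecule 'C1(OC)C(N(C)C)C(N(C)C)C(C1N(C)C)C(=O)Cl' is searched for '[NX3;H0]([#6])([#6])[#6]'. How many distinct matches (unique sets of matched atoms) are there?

[NX3;H0]([#6])([#6])[#6] is the SMARTS for a tertiary amine: a trivalent nitrogen with no H, bonded to three carbons.
The molecule carries 3 separate instances of a dimethylamino group (-N(CH3)2) meeting every constraint; each maps to a distinct set of atoms, giving 3 matches.

3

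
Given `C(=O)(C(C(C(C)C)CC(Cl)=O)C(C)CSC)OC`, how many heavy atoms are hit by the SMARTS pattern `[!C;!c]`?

The query [!C;!c] means: neither aliphatic nor aromatic carbon — same as [!#6].
Check the 18 heavy atoms by environment: 13× C → no; 3× O → match; 1× Cl → match; 1× S → match.
Summing the matching environments: 3 + 1 + 1 = 5 matching atoms.

5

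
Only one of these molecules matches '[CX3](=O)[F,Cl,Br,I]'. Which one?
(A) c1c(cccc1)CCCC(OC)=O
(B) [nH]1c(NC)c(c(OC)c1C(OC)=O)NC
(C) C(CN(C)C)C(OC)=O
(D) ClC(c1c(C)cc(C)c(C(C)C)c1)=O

D

[CX3](=O)[F,Cl,Br,I] describes a carbonyl carbon bonded to a halogen (an acyl halide).
(A) has a methyl-ester group (-C(=O)OCH3) but the carbonyl is bonded to -O-C, not to a halogen.
(B) has a methyl-ester group (-C(=O)OCH3) but the carbonyl is bonded to -O-C, not to a halogen.
(C) has a methyl-ester group (-C(=O)OCH3) but the carbonyl is bonded to -O-C, not to a halogen.
(D) contains an acyl chloride (-C(=O)Cl), which satisfies every atom and bond constraint.
So the answer is (D).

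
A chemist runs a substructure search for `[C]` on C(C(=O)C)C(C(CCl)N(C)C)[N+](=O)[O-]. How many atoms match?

8

The query [C] means: uppercase C matches aliphatic (non-aromatic) carbon only.
Check the 14 heavy atoms by environment: 8× C → match; 2× O → no; 1× N (charge +1) → no; 1× O (charge -1) → no; 1× Cl → no; 1× N → no.
That gives 8 matching atoms.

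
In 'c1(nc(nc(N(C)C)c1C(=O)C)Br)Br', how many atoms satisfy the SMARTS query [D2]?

2

Check the 14 heavy atoms by environment: 2× n (aromatic, D2) → match; 4× c (aromatic, D3) → no; 1× N (D3) → no; 3× C (D1) → no; 2× Br (D1) → no; 1× C (D3) → no; 1× O (D1) → no.
That gives 2 matching atoms.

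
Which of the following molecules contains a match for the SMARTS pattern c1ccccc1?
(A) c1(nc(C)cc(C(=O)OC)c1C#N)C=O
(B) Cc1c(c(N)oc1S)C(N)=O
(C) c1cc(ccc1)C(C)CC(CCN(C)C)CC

c1ccccc1 describes six aromatic carbons in a ring (a benzene ring).
(A) has a methyl group (-CH3) but no six-membered all-carbon aromatic ring is present.
(B) has a methyl group (-CH3) but no six-membered all-carbon aromatic ring is present.
(C) contains a phenyl ring, which satisfies every atom and bond constraint.
So the answer is (C).

C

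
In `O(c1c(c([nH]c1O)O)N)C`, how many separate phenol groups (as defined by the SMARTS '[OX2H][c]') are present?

2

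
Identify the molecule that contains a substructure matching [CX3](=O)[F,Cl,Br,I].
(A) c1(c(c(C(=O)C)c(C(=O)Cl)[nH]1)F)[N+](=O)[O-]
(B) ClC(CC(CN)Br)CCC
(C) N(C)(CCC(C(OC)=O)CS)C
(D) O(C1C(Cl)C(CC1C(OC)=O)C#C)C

A

[CX3](=O)[F,Cl,Br,I] describes a carbonyl carbon bonded to a halogen (an acyl halide).
(A) contains an acyl chloride (-C(=O)Cl), which satisfies every atom and bond constraint.
(B) has a chloro substituent but the Cl is not on a carbonyl carbon.
(C) has a methyl-ester group (-C(=O)OCH3) but the carbonyl is bonded to -O-C, not to a halogen.
(D) has a chloro substituent but the Cl is not on a carbonyl carbon.
So the answer is (A).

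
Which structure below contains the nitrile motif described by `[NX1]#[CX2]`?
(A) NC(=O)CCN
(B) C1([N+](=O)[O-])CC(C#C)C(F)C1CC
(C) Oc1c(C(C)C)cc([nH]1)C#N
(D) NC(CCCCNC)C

[NX1]#[CX2] describes a nitrogen triple-bonded to a two-connected carbon (a nitrile).
(A) has a primary amide (-C(=O)NH2) but the nitrogen is NX3, not NX1.
(B) has a nitro group (-[N+](=O)[O-]) but there is no C#N triple bond.
(C) contains a nitrile (-C#N), which satisfies every atom and bond constraint.
(D) has a primary amino group (-NH2) but the nitrogen is NX3 (three connections), not NX1 triple-bonded.
So the answer is (C).

C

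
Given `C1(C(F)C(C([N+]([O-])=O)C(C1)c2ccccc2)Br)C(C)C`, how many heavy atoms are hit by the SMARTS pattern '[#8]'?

2

The query [#8] means: #8 matches any oxygen atom.
Check the 20 heavy atoms by environment: 9× C → no; 6× c (aromatic) → no; 1× N (charge +1) → no; 1× O (charge -1) → match; 1× O → match; 1× Br → no; 1× F → no.
Summing the matching environments: 1 + 1 = 2 matching atoms.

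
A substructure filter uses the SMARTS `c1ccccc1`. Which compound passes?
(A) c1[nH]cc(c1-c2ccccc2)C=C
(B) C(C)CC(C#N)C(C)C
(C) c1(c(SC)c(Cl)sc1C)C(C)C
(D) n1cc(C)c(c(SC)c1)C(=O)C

c1ccccc1 describes six aromatic carbons in a ring (a benzene ring).
(A) contains a phenyl ring, which satisfies every atom and bond constraint.
(B) has a methyl group (-CH3) but no six-membered all-carbon aromatic ring is present.
(C) has a methyl group (-CH3) but no six-membered all-carbon aromatic ring is present.
(D) has a methyl group (-CH3) but no six-membered all-carbon aromatic ring is present.
So the answer is (A).

A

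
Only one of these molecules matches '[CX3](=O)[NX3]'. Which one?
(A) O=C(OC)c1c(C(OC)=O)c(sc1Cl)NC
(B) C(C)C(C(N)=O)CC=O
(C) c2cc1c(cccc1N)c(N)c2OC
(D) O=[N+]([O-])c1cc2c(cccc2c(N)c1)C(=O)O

B

[CX3](=O)[NX3] describes a carbonyl carbon bonded to a trivalent nitrogen (an amide).
(A) has a methyl-ester group (-C(=O)OCH3) but the carbonyl is bonded to O, not to an NX3 nitrogen.
(B) contains a primary amide (-C(=O)NH2), which satisfies every atom and bond constraint.
(C) has a primary amino group (-NH2) but the -NH2 is not attached to a carbonyl carbon.
(D) has a carboxylic acid group (-C(=O)OH) but the carbonyl is bonded to O, not to an NX3 nitrogen.
So the answer is (B).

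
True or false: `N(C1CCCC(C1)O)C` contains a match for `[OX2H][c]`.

The pattern [OX2H][c] describes a hydroxyl oxygen attached to an aromatic carbon — a phenol.
The closest candidate here is a hydroxyl group (-OH), but the -OH is on an aliphatic carbon, not an aromatic c. No other fragment satisfies the full query, so there is no match.

False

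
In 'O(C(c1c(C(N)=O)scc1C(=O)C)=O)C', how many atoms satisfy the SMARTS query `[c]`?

4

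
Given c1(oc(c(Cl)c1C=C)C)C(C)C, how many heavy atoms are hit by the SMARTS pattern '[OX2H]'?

0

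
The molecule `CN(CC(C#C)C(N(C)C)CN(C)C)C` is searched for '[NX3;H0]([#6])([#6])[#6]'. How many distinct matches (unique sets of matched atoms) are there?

[NX3;H0]([#6])([#6])[#6] is the SMARTS for a tertiary amine: a trivalent nitrogen with no H, bonded to three carbons.
The molecule carries 3 separate instances of a dimethylamino group (-N(CH3)2) meeting every constraint; each maps to a distinct set of atoms, giving 3 matches.

3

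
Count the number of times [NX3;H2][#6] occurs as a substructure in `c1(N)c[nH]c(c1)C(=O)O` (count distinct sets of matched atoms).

1

[NX3;H2][#6] is the SMARTS for a primary amine: a trivalent nitrogen with two H attached to carbon.
Exactly one fragment in the molecule meets all constraints, giving 1 match.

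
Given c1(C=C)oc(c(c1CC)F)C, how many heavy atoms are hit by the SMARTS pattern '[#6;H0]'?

Check the 11 heavy atoms by environment: 1× o (aromatic, H0) → no; 4× c (aromatic, H0) → match; 2× C (H2) → no; 2× C (H3) → no; 1× F (H0) → no; 1× C (H1) → no.
That gives 4 matching atoms.

4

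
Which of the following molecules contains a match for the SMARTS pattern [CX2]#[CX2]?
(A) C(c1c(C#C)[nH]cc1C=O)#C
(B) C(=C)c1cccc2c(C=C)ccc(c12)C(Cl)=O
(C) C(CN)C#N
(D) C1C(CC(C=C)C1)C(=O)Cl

A

[CX2]#[CX2] describes a carbon-carbon triple bond (an alkyne).
(A) contains an ethynyl group (-C#CH), which satisfies every atom and bond constraint.
(B) has a vinyl group (-CH=CH2) but the C=C is a double bond; both carbons are CX3, not CX2.
(C) has a nitrile (-C#N) but the triple bond is C#N, not C#C.
(D) has a vinyl group (-CH=CH2) but the C=C is a double bond; both carbons are CX3, not CX2.
So the answer is (A).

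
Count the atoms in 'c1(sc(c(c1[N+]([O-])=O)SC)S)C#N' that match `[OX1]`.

2

The query [OX1] means: aliphatic oxygen with one total connection — typically a carbonyl =O or an oxide.
Check the 13 heavy atoms by environment: 1× s (aromatic, X2) → no; 4× c (aromatic, X3) → no; 2× S (X2) → no; 1× C (X4) → no; 1× C (X2) → no; 1× N (X1) → no; 1× N (charge +1, X3) → no; 1× O (charge -1, X1) → match; 1× O (X1) → match.
Summing the matching environments: 1 + 1 = 2 matching atoms.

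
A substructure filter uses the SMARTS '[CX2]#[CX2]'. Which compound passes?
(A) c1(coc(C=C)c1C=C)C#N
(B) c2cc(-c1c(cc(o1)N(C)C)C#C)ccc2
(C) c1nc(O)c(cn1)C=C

B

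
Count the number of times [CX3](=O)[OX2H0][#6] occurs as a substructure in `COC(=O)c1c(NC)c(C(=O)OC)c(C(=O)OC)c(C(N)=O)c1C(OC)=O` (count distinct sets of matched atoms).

4

[CX3](=O)[OX2H0][#6] is the SMARTS for an ester: a carbonyl carbon bonded to an oxygen that is itself bonded to carbon (no H on that O).
The molecule carries 4 separate instances of a methyl-ester group (-C(=O)OCH3) meeting every constraint; each maps to a distinct set of atoms, giving 4 matches.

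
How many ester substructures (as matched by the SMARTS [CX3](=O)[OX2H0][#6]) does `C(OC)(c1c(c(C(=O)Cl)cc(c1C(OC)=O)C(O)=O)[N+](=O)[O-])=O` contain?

2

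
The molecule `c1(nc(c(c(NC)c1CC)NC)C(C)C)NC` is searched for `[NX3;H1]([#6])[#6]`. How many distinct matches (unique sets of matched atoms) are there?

3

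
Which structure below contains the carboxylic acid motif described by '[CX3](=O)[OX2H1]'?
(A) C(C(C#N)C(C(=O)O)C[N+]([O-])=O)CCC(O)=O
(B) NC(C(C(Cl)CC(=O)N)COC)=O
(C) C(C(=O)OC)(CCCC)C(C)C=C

[CX3](=O)[OX2H1] describes an sp2 carbon double-bonded to O and single-bonded to an -OH oxygen (a carboxylic acid).
(A) contains a carboxylic acid group (-C(=O)OH), which satisfies every atom and bond constraint.
(B) has a primary amide (-C(=O)NH2) but the carbonyl is bonded to N, not to an -OH oxygen.
(C) has a methyl-ester group (-C(=O)OCH3) but the singly-bonded O has no H (OX2H0, not OX2H1).
So the answer is (A).

A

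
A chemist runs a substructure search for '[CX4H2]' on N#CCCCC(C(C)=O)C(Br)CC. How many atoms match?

4

Check the 13 heavy atoms by environment: 2× C (H3, X4) → no; 4× C (H2, X4) → match; 2× C (H1, X4) → no; 1× C (H0, X3) → no; 1× O (H0, X1) → no; 1× C (H0, X2) → no; 1× N (H0, X1) → no; 1× Br (H0, X1) → no.
That gives 4 matching atoms.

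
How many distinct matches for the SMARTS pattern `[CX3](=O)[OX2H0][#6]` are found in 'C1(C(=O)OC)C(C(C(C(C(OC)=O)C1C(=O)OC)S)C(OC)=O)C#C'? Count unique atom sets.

4

[CX3](=O)[OX2H0][#6] is the SMARTS for an ester: a carbonyl carbon bonded to an oxygen that is itself bonded to carbon (no H on that O).
The molecule carries 4 separate instances of a methyl-ester group (-C(=O)OCH3) meeting every constraint; each maps to a distinct set of atoms, giving 4 matches.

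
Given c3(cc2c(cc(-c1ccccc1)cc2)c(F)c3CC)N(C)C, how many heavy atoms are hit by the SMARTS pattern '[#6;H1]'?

Check the 22 heavy atoms by environment: 7× c (aromatic, H0) → no; 9× c (aromatic, H1) → match; 1× N (H0) → no; 3× C (H3) → no; 1× C (H2) → no; 1× F (H0) → no.
That gives 9 matching atoms.

9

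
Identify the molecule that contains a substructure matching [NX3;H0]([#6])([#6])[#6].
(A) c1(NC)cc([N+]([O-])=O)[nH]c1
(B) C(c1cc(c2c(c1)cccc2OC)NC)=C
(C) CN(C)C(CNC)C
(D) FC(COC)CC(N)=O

C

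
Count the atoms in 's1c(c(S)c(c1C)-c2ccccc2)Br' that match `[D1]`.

The query [D1] means: atom with exactly one heavy-atom neighbour (degree 1).
Check the 14 heavy atoms by environment: 1× s (aromatic, D2) → no; 5× c (aromatic, D3) → no; 1× C (D1) → match; 1× Br (D1) → match; 5× c (aromatic, D2) → no; 1× S (D1) → match.
Summing the matching environments: 1 + 1 + 1 = 3 matching atoms.

3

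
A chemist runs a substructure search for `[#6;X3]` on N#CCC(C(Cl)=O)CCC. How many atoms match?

Check the 10 heavy atoms by environment: 5× C (X4) → no; 1× C (X3) → match; 1× O (X1) → no; 1× Cl (X1) → no; 1× C (X2) → no; 1× N (X1) → no.
That gives 1 matching atom.

1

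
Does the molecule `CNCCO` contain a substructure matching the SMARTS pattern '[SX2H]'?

No

The pattern [SX2H] describes an aliphatic sulfur with two connections, one being H — a thiol.
The closest candidate here is a hydroxyl group (-OH), but it is an -OH, not an -SH. No other fragment satisfies the full query, so there is no match.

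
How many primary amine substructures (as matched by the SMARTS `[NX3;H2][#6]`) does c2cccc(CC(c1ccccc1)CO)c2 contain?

0

[NX3;H2][#6] is the SMARTS for a primary amine: a trivalent nitrogen with two H attached to carbon.
No fragment in the molecule satisfies every constraint, giving 0 matches.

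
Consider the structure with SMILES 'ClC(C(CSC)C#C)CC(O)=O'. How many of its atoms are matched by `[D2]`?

The query [D2] means: atom with exactly two heavy-atom neighbours.
Check the 12 heavy atoms by environment: 3× C (D2) → match; 3× C (D3) → no; 1× Cl (D1) → no; 2× C (D1) → no; 2× O (D1) → no; 1× S (D2) → match.
Summing the matching environments: 3 + 1 = 4 matching atoms.

4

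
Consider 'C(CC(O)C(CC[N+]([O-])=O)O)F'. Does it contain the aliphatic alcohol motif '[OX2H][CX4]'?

The pattern [OX2H][CX4] describes a hydroxyl oxygen bound to an sp3 (X4) carbon — an aliphatic alcohol.
The molecule carries a hydroxyl group (-OH), whose atoms satisfy every constraint of the query, so the pattern matches.

Yes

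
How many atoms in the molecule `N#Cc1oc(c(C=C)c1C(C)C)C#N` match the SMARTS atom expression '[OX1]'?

0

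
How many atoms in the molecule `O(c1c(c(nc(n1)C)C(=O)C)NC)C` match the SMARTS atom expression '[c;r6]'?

4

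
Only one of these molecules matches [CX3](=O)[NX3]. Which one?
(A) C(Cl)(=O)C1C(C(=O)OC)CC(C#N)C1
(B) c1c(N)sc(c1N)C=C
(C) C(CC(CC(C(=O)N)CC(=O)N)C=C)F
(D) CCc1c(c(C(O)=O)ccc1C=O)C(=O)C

[CX3](=O)[NX3] describes a carbonyl carbon bonded to a trivalent nitrogen (an amide).
(A) has a nitrile (-C#N) but the nitrile N is NX1 (triple-bonded), not NX3.
(B) has a primary amino group (-NH2) but the -NH2 is not attached to a carbonyl carbon.
(C) contains a primary amide (-C(=O)NH2), which satisfies every atom and bond constraint.
(D) has a carboxylic acid group (-C(=O)OH) but the carbonyl is bonded to O, not to an NX3 nitrogen.
So the answer is (C).

C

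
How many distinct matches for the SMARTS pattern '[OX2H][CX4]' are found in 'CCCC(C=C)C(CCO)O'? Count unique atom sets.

2

[OX2H][CX4] is the SMARTS for an aliphatic alcohol: a hydroxyl oxygen bound to an sp3 (X4) carbon.
The molecule carries 2 separate instances of a hydroxyl group (-OH) meeting every constraint; each maps to a distinct set of atoms, giving 2 matches.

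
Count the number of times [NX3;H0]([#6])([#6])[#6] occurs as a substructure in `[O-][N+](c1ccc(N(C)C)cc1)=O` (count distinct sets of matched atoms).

1

[NX3;H0]([#6])([#6])[#6] is the SMARTS for a tertiary amine: a trivalent nitrogen with no H, bonded to three carbons.
Exactly one fragment in the molecule meets all constraints, giving 1 match.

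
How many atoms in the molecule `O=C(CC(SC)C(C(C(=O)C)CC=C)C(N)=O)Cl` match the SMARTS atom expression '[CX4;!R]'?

7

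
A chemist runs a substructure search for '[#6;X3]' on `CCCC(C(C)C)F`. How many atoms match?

0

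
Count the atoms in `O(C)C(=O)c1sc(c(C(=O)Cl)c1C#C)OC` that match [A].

11

The query [A] means: A matches any aliphatic (non-aromatic) heavy atom.
Check the 16 heavy atoms by environment: 1× s (aromatic) → no; 4× c (aromatic) → no; 6× C → match; 4× O → match; 1× Cl → match.
Summing the matching environments: 6 + 4 + 1 = 11 matching atoms.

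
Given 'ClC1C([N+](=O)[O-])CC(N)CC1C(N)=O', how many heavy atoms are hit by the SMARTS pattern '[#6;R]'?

6

The query [#6;R] means: carbon that is part of a ring.
Check the 14 heavy atoms by environment: 6× C (in 6-ring) → match; 2× N (acyclic) → no; 1× C (acyclic) → no; 2× O (acyclic) → no; 1× N (charge +1, acyclic) → no; 1× O (charge -1, acyclic) → no; 1× Cl (acyclic) → no.
That gives 6 matching atoms.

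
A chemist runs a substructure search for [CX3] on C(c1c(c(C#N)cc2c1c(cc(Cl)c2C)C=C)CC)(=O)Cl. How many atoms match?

3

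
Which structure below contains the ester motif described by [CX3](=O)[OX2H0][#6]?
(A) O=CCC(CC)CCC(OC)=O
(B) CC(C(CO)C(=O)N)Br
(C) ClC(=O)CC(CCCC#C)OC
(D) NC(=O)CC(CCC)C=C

[CX3](=O)[OX2H0][#6] describes a carbonyl carbon bonded to an oxygen that is itself bonded to carbon (no H on that O) (an ester).
(A) contains a methyl-ester group (-C(=O)OCH3), which satisfies every atom and bond constraint.
(B) has a primary amide (-C(=O)NH2) but the carbonyl is bonded to N, not to an O-C linkage.
(C) has a methoxy ether (-OCH3) but the ether oxygen is not adjacent to a C=O carbon.
(D) has a primary amide (-C(=O)NH2) but the carbonyl is bonded to N, not to an O-C linkage.
So the answer is (A).

A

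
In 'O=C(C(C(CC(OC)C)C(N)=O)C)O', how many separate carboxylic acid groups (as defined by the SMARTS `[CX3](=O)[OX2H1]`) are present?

[CX3](=O)[OX2H1] is the SMARTS for a carboxylic acid: an sp2 carbon double-bonded to O and single-bonded to an -OH oxygen.
Exactly one fragment in the molecule meets all constraints, giving 1 match.

1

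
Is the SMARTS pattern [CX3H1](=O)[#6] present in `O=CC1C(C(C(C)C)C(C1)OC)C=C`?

Yes

The pattern [CX3H1](=O)[#6] describes an sp2 carbon with one H, double-bonded to O and single-bonded to carbon — an aldehyde.
The molecule carries an aldehyde (-CHO), whose atoms satisfy every constraint of the query, so the pattern matches.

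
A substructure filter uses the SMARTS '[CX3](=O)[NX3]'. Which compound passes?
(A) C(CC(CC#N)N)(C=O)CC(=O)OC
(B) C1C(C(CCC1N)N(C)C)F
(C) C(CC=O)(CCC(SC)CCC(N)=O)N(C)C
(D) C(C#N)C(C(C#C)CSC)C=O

C

[CX3](=O)[NX3] describes a carbonyl carbon bonded to a trivalent nitrogen (an amide).
(A) has a methyl-ester group (-C(=O)OCH3) but the carbonyl is bonded to O, not to an NX3 nitrogen.
(B) has a primary amino group (-NH2) but the -NH2 is not attached to a carbonyl carbon.
(C) contains a primary amide (-C(=O)NH2), which satisfies every atom and bond constraint.
(D) has a nitrile (-C#N) but the nitrile N is NX1 (triple-bonded), not NX3.
So the answer is (C).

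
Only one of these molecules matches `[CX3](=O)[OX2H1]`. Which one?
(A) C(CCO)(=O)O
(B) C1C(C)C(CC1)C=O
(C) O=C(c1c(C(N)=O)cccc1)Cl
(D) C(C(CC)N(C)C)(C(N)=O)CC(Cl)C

[CX3](=O)[OX2H1] describes an sp2 carbon double-bonded to O and single-bonded to an -OH oxygen (a carboxylic acid).
(A) contains a carboxylic acid group (-C(=O)OH), which satisfies every atom and bond constraint.
(B) has an aldehyde (-CHO) but there is no singly-bonded oxygen on the carbonyl carbon.
(C) has an acyl chloride (-C(=O)Cl) but the carbonyl is bonded to Cl, not to an -OH oxygen.
(D) has a primary amide (-C(=O)NH2) but the carbonyl is bonded to N, not to an -OH oxygen.
So the answer is (A).

A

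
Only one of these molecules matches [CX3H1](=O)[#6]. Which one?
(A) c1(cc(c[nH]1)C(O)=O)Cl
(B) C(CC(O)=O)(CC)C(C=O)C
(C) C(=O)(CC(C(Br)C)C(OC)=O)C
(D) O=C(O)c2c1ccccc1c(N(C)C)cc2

B

[CX3H1](=O)[#6] describes an sp2 carbon with one H, double-bonded to O and single-bonded to carbon (an aldehyde).
(A) has a carboxylic acid group (-C(=O)OH) but the carbonyl carbon has H0 and is bonded to O, not H1.
(B) contains an aldehyde (-CHO), which satisfies every atom and bond constraint.
(C) has a methyl-ester group (-C(=O)OCH3) but the carbonyl carbon has H0, not H1.
(D) has a carboxylic acid group (-C(=O)OH) but the carbonyl carbon has H0 and is bonded to O, not H1.
So the answer is (B).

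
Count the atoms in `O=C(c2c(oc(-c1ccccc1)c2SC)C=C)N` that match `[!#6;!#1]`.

4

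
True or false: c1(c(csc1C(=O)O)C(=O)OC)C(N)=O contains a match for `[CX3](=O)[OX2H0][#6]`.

The pattern [CX3](=O)[OX2H0][#6] describes a carbonyl carbon bonded to an oxygen that is itself bonded to carbon (no H on that O) — an ester.
The molecule carries a methyl-ester group (-C(=O)OCH3), whose atoms satisfy every constraint of the query, so the pattern matches.

True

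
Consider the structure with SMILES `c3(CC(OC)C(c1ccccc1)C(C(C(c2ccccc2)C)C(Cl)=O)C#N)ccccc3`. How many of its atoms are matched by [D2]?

18

The query [D2] means: atom with exactly two heavy-atom neighbours.
Check the 32 heavy atoms by environment: 2× C (D1) → no; 6× C (D3) → no; 2× C (D2) → match; 1× N (D1) → no; 3× c (aromatic, D3) → no; 15× c (aromatic, D2) → match; 1× O (D1) → no; 1× Cl (D1) → no; 1× O (D2) → match.
Summing the matching environments: 2 + 15 + 1 = 18 matching atoms.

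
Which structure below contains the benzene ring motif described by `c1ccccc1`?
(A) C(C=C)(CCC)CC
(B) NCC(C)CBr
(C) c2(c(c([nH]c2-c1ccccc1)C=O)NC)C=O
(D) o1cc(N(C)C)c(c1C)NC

C

c1ccccc1 describes six aromatic carbons in a ring (a benzene ring).
(A) has a methyl group (-CH3) but no six-membered all-carbon aromatic ring is present.
(B) has a methyl group (-CH3) but no six-membered all-carbon aromatic ring is present.
(C) contains a phenyl ring, which satisfies every atom and bond constraint.
(D) has a methyl group (-CH3) but no six-membered all-carbon aromatic ring is present.
So the answer is (C).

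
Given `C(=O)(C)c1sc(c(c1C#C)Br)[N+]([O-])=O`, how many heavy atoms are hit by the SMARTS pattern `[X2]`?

3

The query [X2] means: any atom with exactly two total connections (bonds + H).
Check the 14 heavy atoms by environment: 1× s (aromatic, X2) → match; 4× c (aromatic, X3) → no; 1× C (X3) → no; 2× O (X1) → no; 1× C (X4) → no; 2× C (X2) → match; 1× N (charge +1, X3) → no; 1× O (charge -1, X1) → no; 1× Br (X1) → no.
Summing the matching environments: 1 + 2 = 3 matching atoms.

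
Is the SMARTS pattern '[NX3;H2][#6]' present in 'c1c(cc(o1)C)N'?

The pattern [NX3;H2][#6] describes a trivalent nitrogen with two H attached to carbon — a primary amine.
The molecule carries a primary amino group (-NH2), whose atoms satisfy every constraint of the query, so the pattern matches.

Yes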